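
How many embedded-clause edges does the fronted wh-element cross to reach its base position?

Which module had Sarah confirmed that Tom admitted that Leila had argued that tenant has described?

"which module" is extracted from the object of "described".
Boundaries crossed, outermost first: [that], [that], [Ø] — 3 in total.

3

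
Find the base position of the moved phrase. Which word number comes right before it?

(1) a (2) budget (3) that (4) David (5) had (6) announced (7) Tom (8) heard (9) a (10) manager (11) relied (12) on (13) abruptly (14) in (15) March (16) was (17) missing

12

The displaced element is "a budget" (word 2).
It is linked across 2 clause boundaries (Ø → Ø).
It functions as the object of the preposition "on" of "relied", so the gap sits immediately after word 12 ("on").
Base order: David had announced Tom heard a manager relied on a budget abruptly in March.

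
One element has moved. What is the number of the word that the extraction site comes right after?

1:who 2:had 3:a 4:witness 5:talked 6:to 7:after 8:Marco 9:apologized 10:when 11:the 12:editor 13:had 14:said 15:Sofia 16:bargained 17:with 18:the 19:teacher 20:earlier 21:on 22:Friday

6

The displaced element is "who" (word 1).
It functions as the object of the preposition "to" of "talked", so the gap sits immediately after word 6 ("to").
Base order: A witness had talked to who after Marco apologized when the editor had said Sofia bargained with the teacher earlier on Friday.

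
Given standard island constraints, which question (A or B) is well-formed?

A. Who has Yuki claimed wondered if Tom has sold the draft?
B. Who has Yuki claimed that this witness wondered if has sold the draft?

In B, the wh-phrase is extracted from inside a wh-island (introduced by "if"), which blocks movement.
In A, the extraction path crosses only that-complement boundaries, which are transparent.
So A is grammatical.

A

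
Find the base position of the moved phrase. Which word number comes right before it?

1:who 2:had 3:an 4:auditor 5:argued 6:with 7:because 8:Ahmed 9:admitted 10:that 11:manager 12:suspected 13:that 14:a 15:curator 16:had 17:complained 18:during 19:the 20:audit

6

The displaced element is "who" (word 1).
It functions as the object of the preposition "with" of "argued", so the gap sits immediately after word 6 ("with").
Base order: An auditor had argued with who because Ahmed admitted that manager suspected that a curator had complained during the audit.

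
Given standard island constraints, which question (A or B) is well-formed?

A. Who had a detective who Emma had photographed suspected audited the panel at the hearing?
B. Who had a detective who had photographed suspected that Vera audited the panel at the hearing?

In B, the wh-phrase is extracted from inside a complex-NP island (relative clause) (introduced by "who"), which blocks movement.
In A, the extraction path crosses only that-complement boundaries, which are transparent.
So A is grammatical.

A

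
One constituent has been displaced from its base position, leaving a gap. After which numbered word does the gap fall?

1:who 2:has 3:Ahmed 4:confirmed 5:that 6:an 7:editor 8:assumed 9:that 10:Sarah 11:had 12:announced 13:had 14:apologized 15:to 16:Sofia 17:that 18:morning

12

The displaced element is "who" (word 1).
It is linked across 3 clause boundaries (that → that → Ø).
It functions as the subject of "apologized", so the gap sits immediately after word 12 ("announced").
Base order: Ahmed has confirmed that an editor assumed that Sarah had announced that who had apologized to Sofia that morning.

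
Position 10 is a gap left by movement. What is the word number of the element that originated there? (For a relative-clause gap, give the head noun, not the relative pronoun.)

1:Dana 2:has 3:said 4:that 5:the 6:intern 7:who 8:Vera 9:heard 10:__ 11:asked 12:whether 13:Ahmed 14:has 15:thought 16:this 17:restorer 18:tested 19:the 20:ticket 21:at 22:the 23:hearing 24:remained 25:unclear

The gap at 10 is the subject of "asked", inside a relative clause.
The relative pronoun is "who" (word 7); it is bound by the head noun immediately before it.
Its filler is the head noun "intern", at word 6.

6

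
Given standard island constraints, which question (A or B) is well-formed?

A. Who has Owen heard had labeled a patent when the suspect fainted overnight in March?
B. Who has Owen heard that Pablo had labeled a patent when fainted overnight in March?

A

In B, the wh-phrase is extracted from inside an adjunct island (introduced by "when"), which blocks movement.
In A, the extraction path crosses only that-complement boundaries, which are transparent.
So A is grammatical.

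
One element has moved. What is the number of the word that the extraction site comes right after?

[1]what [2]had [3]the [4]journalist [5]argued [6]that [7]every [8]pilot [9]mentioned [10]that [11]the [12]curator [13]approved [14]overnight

The displaced element is "what" (word 1).
It is linked across 2 clause boundaries (that → that).
It functions as the direct object of "approved", so the gap sits immediately after word 13 ("approved").
Base order: The journalist had argued that every pilot mentioned that the curator approved what overnight.

13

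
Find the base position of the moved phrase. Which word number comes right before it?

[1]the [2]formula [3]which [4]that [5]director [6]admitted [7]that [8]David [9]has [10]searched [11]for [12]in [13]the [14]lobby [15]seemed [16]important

11

The displaced element is "the formula" (word 2).
It is linked across 1 clause boundary (that).
It functions as the object of the preposition "for" of "searched", so the gap sits immediately after word 11 ("for").
Base order: That director admitted that David has searched for the formula in the lobby.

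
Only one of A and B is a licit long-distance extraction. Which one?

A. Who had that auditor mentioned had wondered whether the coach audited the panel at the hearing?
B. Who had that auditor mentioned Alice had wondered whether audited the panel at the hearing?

In B, the wh-phrase is extracted from inside a wh-island (introduced by "whether"), which blocks movement.
In A, the extraction path crosses only that-complement boundaries, which are transparent.
So A is grammatical.

A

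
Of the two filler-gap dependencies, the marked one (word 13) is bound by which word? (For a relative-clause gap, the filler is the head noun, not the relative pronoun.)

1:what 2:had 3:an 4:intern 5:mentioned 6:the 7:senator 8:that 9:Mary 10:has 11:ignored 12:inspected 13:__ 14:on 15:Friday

The marked gap is the direct object of "inspected".
Its filler is the fronted wh-phrase "what", at word 1.
(The other dependency links word 7 to a gap after word 11.)

1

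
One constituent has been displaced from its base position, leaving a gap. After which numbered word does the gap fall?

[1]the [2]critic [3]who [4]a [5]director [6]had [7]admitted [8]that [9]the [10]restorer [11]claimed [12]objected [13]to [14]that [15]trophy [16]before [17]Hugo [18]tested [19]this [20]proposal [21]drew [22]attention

11

The displaced element is "the critic" (word 2).
It is linked across 2 clause boundaries (that → Ø).
It functions as the subject of "objected", so the gap sits immediately after word 11 ("claimed").
Base order: A director had admitted that the restorer claimed that the critic objected to that trophy before Hugo tested this proposal.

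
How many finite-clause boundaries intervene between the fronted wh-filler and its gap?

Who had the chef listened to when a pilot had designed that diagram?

0

"who" originates inside the matrix clause — no clause boundary is crossed.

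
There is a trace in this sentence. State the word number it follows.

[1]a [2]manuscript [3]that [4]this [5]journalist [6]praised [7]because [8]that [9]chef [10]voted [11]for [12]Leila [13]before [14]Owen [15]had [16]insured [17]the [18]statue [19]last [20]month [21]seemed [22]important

6

The displaced element is "a manuscript" (word 2).
It functions as the direct object of "praised", so the gap sits immediately after word 6 ("praised").
Base order: This journalist praised a manuscript because that chef voted for Leila before Owen had insured the statue last month.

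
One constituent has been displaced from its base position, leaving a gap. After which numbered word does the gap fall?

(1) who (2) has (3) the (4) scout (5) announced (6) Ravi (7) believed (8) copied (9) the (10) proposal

7

The displaced element is "who" (word 1).
It is linked across 2 clause boundaries (Ø → Ø).
It functions as the subject of "copied", so the gap sits immediately after word 7 ("believed").
Base order: The scout has announced Ravi believed that who copied the proposal.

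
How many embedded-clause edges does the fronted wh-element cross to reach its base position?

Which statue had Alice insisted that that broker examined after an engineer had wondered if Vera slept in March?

"which statue" is extracted from the object of "examined".
Boundaries crossed, outermost first: [that] — 1 in total.

1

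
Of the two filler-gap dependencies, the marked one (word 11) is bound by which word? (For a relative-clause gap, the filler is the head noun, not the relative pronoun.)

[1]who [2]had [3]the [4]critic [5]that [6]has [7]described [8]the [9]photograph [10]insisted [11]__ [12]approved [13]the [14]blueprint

1

The marked gap is the subject of "approved".
Its filler is the fronted wh-phrase "who", at word 1.
(The other dependency links word 4 to a gap after word 5.)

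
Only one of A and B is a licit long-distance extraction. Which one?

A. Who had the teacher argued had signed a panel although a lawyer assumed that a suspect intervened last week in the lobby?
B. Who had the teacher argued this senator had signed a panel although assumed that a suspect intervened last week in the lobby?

A

In B, the wh-phrase is extracted from inside an adjunct island (introduced by "although"), which blocks movement.
In A, the extraction path crosses only that-complement boundaries, which are transparent.
So A is grammatical.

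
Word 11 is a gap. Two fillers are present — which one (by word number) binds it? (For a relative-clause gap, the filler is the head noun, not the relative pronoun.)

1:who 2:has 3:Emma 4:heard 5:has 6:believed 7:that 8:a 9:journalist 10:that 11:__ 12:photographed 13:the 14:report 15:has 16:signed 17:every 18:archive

The marked gap is inside the relative clause, the subject of "photographed".
Its filler is the head noun "journalist" (via "that"), at word 9.
(The other dependency links word 1 to a gap after word 4.)

9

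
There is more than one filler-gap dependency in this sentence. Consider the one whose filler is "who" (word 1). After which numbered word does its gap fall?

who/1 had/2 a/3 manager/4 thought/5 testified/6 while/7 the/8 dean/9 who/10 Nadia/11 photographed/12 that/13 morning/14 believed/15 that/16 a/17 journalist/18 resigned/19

5

The displaced element is "who" (word 1).
It is linked across 1 clause boundary (Ø).
It functions as the subject of "testified", so the gap sits immediately after word 5 ("thought").
Base order: A manager had thought that who testified while the dean who Nadia photographed that morning believed that a journalist resigned.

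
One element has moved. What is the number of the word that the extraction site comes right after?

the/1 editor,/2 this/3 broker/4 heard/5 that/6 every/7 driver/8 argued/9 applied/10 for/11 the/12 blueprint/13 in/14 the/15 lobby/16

The displaced element is "the editor" (word 2).
It is linked across 2 clause boundaries (that → Ø).
It functions as the subject of "applied", so the gap sits immediately after word 9 ("argued").
Base order: This broker heard that every driver argued the editor applied for the blueprint in the lobby.

9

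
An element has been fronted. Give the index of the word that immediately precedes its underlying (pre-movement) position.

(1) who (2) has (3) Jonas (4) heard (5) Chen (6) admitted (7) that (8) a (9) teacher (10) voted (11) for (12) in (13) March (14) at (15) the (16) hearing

The displaced element is "who" (word 1).
It is linked across 2 clause boundaries (Ø → that).
It functions as the object of the preposition "for" of "voted", so the gap sits immediately after word 11 ("for").
Base order: Jonas has heard Chen admitted that a teacher voted for who in March at the hearing.

11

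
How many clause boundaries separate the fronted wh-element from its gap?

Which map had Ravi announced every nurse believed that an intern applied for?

2

"which map" is extracted from the PP object of "applied".
Boundaries crossed, outermost first: [Ø], [that] — 2 in total.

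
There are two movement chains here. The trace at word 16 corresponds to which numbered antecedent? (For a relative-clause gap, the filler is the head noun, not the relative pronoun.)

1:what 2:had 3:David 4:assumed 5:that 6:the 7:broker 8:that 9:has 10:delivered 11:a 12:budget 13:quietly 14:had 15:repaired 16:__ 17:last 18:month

1

The marked gap is the direct object of "repaired".
Its filler is the fronted wh-phrase "what", at word 1.
(The other dependency links word 7 to a gap after word 8.)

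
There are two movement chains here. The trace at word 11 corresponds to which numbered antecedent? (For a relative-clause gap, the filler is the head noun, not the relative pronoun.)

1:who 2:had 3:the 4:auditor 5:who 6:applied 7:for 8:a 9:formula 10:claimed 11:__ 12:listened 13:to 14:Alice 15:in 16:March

The marked gap is the subject of "listened".
Its filler is the fronted wh-phrase "who", at word 1.
(The other dependency links word 4 to a gap after word 5.)

1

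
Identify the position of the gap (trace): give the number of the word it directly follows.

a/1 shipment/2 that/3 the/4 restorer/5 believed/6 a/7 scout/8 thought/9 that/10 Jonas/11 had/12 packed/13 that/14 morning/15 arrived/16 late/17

13

The displaced element is "a shipment" (word 2).
It is linked across 2 clause boundaries (Ø → that).
It functions as the direct object of "packed", so the gap sits immediately after word 13 ("packed").
Base order: The restorer believed a scout thought that Jonas had packed a shipment that morning.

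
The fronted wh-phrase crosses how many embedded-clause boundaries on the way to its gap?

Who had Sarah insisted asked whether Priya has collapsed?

1

"who" is extracted from the subject of "asked".
Boundaries crossed, outermost first: [Ø] — 1 in total.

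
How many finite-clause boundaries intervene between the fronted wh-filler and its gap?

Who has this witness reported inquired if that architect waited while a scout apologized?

"who" is extracted from the subject of "inquired".
Boundaries crossed, outermost first: [Ø] — 1 in total.

1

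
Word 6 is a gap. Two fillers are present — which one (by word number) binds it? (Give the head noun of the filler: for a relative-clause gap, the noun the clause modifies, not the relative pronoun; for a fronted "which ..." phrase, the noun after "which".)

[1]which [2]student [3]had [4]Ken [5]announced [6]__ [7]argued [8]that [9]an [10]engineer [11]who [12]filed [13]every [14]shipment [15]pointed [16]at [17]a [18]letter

2

The marked gap is the subject of "argued".
Its filler is the fronted wh-phrase "which student", at word 2.
(The other dependency links word 10 to a gap after word 11.)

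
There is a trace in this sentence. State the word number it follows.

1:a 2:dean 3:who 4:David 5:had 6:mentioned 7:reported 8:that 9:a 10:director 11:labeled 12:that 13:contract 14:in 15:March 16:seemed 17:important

The displaced element is "a dean" (word 2).
It is linked across 1 clause boundary (Ø).
It functions as the subject of "reported", so the gap sits immediately after word 6 ("mentioned").
Base order: David had mentioned that a dean reported that a director labeled that contract in March.

6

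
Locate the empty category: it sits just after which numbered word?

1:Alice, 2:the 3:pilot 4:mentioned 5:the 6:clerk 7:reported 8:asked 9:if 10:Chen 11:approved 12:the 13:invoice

The displaced element is "Alice" (word 1).
It is linked across 2 clause boundaries (Ø → Ø).
It functions as the subject of "asked", so the gap sits immediately after word 7 ("reported").
Base order: The pilot mentioned the clerk reported that Alice asked if Chen approved the invoice.

7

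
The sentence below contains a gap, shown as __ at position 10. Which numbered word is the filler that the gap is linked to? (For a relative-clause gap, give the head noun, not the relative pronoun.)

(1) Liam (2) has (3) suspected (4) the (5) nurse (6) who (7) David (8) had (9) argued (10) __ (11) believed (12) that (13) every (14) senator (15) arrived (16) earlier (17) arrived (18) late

The gap at 10 is the subject of "believed", inside a relative clause.
The relative pronoun is "who" (word 6); it is bound by the head noun immediately before it.
Its filler is the head noun "nurse", at word 5.

5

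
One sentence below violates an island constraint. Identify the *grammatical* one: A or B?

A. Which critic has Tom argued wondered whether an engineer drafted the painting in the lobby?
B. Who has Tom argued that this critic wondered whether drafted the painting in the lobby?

In B, the wh-phrase is extracted from inside a wh-island (introduced by "whether"), which blocks movement.
In A, the extraction path crosses only that-complement boundaries, which are transparent.
So A is grammatical.

A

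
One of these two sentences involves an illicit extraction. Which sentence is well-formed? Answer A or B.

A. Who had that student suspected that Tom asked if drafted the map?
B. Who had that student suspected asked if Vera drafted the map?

B

In A, the wh-phrase is extracted from inside a wh-island (introduced by "if"), which blocks movement.
In B, the extraction path crosses only that-complement boundaries, which are transparent.
So B is grammatical.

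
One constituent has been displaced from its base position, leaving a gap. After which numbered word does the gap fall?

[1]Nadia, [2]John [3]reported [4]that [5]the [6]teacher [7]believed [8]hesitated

7

The displaced element is "Nadia" (word 1).
It is linked across 2 clause boundaries (that → Ø).
It functions as the subject of "hesitated", so the gap sits immediately after word 7 ("believed").
Base order: John reported that the teacher believed Nadia hesitated.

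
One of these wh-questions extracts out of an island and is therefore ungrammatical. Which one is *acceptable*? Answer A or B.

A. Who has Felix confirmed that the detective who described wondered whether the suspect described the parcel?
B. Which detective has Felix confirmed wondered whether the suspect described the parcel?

B

In A, the wh-phrase is extracted from inside a complex-NP island (relative clause) (introduced by "who"), which blocks movement.
In B, the extraction path crosses only that-complement boundaries, which are transparent.
So B is grammatical.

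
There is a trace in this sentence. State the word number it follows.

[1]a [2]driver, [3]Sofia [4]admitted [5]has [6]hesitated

The displaced element is "a driver" (word 2).
It is linked across 1 clause boundary (Ø).
It functions as the subject of "hesitated", so the gap sits immediately after word 4 ("admitted").
Base order: Sofia admitted a driver has hesitated.

4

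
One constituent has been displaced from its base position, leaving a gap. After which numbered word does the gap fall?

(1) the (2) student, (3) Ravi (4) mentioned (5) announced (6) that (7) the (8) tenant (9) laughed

The displaced element is "the student" (word 2).
It is linked across 1 clause boundary (Ø).
It functions as the subject of "announced", so the gap sits immediately after word 4 ("mentioned").
Base order: Ravi mentioned that the student announced that the tenant laughed.

4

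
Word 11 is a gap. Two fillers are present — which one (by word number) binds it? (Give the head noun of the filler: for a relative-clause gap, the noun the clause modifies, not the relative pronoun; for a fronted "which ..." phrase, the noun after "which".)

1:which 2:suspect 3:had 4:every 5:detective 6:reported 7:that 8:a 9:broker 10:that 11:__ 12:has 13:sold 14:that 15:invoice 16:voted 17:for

9

The marked gap is inside the relative clause, the subject of "sold".
Its filler is the head noun "broker" (via "that"), at word 9.
(The other dependency links word 2 to a gap after word 17.)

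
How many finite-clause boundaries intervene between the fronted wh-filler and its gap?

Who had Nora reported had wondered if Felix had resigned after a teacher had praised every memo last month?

1

"who" is extracted from the subject of "wondered".
Boundaries crossed, outermost first: [Ø] — 1 in total.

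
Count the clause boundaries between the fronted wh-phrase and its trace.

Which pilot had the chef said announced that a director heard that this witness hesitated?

1

"which pilot" is extracted from the subject of "announced".
Boundaries crossed, outermost first: [Ø] — 1 in total.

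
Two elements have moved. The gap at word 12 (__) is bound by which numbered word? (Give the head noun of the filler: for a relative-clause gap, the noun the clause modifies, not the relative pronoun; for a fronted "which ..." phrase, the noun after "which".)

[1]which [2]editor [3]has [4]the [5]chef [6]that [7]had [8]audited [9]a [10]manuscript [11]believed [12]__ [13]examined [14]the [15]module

The marked gap is the subject of "examined".
Its filler is the fronted wh-phrase "which editor", at word 2.
(The other dependency links word 5 to a gap after word 6.)

2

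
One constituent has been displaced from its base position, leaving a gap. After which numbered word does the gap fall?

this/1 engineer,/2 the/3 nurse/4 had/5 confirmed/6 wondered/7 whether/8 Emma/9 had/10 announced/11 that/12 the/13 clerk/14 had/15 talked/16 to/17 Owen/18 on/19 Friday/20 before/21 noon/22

6

The displaced element is "this engineer" (word 2).
It is linked across 1 clause boundary (Ø).
It functions as the subject of "wondered", so the gap sits immediately after word 6 ("confirmed").
Base order: The nurse had confirmed that this engineer wondered whether Emma had announced that the clerk had talked to Owen on Friday before noon.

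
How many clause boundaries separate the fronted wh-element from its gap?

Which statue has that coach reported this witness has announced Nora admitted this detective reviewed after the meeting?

3

"which statue" is extracted from the object of "reviewed".
Boundaries crossed, outermost first: [Ø], [Ø], [Ø] — 3 in total.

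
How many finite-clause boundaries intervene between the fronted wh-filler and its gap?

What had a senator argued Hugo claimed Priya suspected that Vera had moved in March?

3

"what" is extracted from the object of "moved".
Boundaries crossed, outermost first: [Ø], [Ø], [that] — 3 in total.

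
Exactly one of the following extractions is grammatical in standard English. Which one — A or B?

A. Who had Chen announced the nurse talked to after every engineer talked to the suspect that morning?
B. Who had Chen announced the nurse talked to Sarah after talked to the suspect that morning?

In B, the wh-phrase is extracted from inside an adjunct island (introduced by "after"), which blocks movement.
In A, the extraction path crosses only that-complement boundaries, which are transparent.
So A is grammatical.

A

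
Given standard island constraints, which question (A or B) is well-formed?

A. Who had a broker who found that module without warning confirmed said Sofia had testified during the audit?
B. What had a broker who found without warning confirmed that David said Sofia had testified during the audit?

A

In B, the wh-phrase is extracted from inside a complex-NP island (relative clause) (introduced by "who"), which blocks movement.
In A, the extraction path crosses only that-complement boundaries, which are transparent.
So A is grammatical.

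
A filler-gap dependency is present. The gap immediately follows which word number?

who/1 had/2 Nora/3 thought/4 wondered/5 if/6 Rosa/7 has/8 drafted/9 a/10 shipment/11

The displaced element is "who" (word 1).
It is linked across 1 clause boundary (Ø).
It functions as the subject of "wondered", so the gap sits immediately after word 4 ("thought").
Base order: Nora had thought who wondered if Rosa has drafted a shipment.

4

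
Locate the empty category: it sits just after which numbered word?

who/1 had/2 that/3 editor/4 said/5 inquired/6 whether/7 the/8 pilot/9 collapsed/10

The displaced element is "who" (word 1).
It is linked across 1 clause boundary (Ø).
It functions as the subject of "inquired", so the gap sits immediately after word 5 ("said").
Base order: That editor had said who inquired whether the pilot collapsed.

5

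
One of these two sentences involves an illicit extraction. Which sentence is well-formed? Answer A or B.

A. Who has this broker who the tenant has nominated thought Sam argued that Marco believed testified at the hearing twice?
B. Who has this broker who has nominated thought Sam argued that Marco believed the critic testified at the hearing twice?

In B, the wh-phrase is extracted from inside a complex-NP island (relative clause) (introduced by "who"), which blocks movement.
In A, the extraction path crosses only that-complement boundaries, which are transparent.
So A is grammatical.

A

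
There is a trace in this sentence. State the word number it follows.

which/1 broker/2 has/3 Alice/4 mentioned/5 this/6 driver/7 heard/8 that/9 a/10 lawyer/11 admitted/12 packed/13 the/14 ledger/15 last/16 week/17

12

The displaced element is "which broker" (word 2).
It is linked across 3 clause boundaries (Ø → that → Ø).
It functions as the subject of "packed", so the gap sits immediately after word 12 ("admitted").
Base order: Alice has mentioned this driver heard that a lawyer admitted which broker packed the ledger last week.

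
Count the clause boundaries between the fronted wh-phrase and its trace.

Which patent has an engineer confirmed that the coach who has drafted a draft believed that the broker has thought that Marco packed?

3

"which patent" is extracted from the object of "packed".
Boundaries crossed, outermost first: [that], [that], [that] — 3 in total.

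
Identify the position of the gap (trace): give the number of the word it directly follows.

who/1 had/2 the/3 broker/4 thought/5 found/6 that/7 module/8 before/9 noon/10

5

The displaced element is "who" (word 1).
It is linked across 1 clause boundary (Ø).
It functions as the subject of "found", so the gap sits immediately after word 5 ("thought").
Base order: The broker had thought who found that module before noon.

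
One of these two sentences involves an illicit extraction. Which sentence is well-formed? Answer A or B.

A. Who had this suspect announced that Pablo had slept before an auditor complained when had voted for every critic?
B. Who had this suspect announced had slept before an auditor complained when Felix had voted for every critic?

In A, the wh-phrase is extracted from inside an adjunct island (introduced by "before"), which blocks movement.
In B, the extraction path crosses only that-complement boundaries, which are transparent.
So B is grammatical.

B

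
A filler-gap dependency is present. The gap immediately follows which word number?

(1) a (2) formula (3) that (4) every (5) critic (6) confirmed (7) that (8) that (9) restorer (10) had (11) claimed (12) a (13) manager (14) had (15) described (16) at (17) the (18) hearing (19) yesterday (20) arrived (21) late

The displaced element is "a formula" (word 2).
It is linked across 2 clause boundaries (that → Ø).
It functions as the direct object of "described", so the gap sits immediately after word 15 ("described").
Base order: Every critic confirmed that that restorer had claimed a manager had described a formula at the hearing yesterday.

15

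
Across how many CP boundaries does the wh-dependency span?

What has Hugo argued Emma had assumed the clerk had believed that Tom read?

"what" is extracted from the object of "read".
Boundaries crossed, outermost first: [Ø], [Ø], [that] — 3 in total.

3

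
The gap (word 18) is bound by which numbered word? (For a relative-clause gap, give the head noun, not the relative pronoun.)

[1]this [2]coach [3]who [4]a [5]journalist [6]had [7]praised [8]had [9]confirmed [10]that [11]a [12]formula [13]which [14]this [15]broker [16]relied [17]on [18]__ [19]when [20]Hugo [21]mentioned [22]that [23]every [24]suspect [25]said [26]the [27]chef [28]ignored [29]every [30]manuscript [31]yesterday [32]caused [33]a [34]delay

The gap at 18 is the prepositional object of "relied", inside a relative clause.
The relative pronoun is "which" (word 13); it is bound by the head noun immediately before it.
Its filler is the head noun "formula", at word 12.

12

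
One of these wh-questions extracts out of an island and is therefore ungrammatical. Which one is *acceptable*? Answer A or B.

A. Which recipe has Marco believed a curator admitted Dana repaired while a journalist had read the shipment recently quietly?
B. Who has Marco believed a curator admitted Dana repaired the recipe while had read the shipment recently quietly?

In B, the wh-phrase is extracted from inside an adjunct island (introduced by "while"), which blocks movement.
In A, the extraction path crosses only that-complement boundaries, which are transparent.
So A is grammatical.

A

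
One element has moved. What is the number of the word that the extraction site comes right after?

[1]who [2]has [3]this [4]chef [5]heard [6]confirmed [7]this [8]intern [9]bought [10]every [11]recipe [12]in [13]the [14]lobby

5

The displaced element is "who" (word 1).
It is linked across 1 clause boundary (Ø).
It functions as the subject of "confirmed", so the gap sits immediately after word 5 ("heard").
Base order: This chef has heard that who confirmed this intern bought every recipe in the lobby.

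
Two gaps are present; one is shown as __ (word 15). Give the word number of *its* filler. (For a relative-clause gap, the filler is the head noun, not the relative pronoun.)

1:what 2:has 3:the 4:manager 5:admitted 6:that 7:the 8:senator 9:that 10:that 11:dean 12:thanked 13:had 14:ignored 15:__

The marked gap is the direct object of "ignored".
Its filler is the fronted wh-phrase "what", at word 1.
(The other dependency links word 8 to a gap after word 12.)

1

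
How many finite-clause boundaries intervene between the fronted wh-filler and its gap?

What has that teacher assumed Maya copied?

1

"what" is extracted from the object of "copied".
Boundaries crossed, outermost first: [Ø] — 1 in total.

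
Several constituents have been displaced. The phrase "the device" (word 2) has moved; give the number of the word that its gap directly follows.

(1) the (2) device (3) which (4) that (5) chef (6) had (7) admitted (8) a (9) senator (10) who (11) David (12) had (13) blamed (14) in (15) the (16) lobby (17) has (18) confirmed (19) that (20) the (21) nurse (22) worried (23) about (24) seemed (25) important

The displaced element is "the device" (word 2).
It is linked across 2 clause boundaries (Ø → that).
It functions as the object of the preposition "about" of "worried", so the gap sits immediately after word 23 ("about").
Base order: That chef had admitted a senator who David had blamed in the lobby has confirmed that the nurse worried about the device.

23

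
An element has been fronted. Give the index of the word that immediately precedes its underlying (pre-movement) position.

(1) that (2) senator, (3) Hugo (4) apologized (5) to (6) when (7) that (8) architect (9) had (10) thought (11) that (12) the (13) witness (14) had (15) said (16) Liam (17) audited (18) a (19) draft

5

The displaced element is "that senator" (word 2).
It functions as the object of the preposition "to" of "apologized", so the gap sits immediately after word 5 ("to").
Base order: Hugo apologized to that senator when that architect had thought that the witness had said Liam audited a draft.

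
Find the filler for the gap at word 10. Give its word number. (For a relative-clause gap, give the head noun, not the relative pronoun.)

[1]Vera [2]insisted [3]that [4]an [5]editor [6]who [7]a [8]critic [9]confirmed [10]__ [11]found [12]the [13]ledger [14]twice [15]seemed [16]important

The gap at 10 is the subject of "found", inside a relative clause.
The relative pronoun is "who" (word 6); it is bound by the head noun immediately before it.
Its filler is the head noun "editor", at word 5.

5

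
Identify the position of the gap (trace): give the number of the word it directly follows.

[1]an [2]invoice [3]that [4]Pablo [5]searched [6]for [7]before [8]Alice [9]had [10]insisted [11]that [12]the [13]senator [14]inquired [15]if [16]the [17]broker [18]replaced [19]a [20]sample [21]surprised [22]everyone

The displaced element is "an invoice" (word 2).
It functions as the object of the preposition "for" of "searched", so the gap sits immediately after word 6 ("for").
Base order: Pablo searched for an invoice before Alice had insisted that the senator inquired if the broker replaced a sample.

6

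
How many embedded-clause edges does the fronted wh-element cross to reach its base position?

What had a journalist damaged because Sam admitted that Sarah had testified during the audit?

"what" originates inside the matrix clause — no clause boundary is crossed.

0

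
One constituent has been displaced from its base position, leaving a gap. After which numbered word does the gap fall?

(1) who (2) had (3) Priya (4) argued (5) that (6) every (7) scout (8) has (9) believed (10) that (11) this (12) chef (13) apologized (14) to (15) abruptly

The displaced element is "who" (word 1).
It is linked across 2 clause boundaries (that → that).
It functions as the object of the preposition "to" of "apologized", so the gap sits immediately after word 14 ("to").
Base order: Priya had argued that every scout has believed that this chef apologized to who abruptly.

14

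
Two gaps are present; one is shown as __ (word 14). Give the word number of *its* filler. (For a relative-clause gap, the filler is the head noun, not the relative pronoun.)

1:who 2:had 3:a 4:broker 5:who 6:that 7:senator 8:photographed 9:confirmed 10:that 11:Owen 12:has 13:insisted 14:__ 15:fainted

The marked gap is the subject of "fainted".
Its filler is the fronted wh-phrase "who", at word 1.
(The other dependency links word 4 to a gap after word 8.)

1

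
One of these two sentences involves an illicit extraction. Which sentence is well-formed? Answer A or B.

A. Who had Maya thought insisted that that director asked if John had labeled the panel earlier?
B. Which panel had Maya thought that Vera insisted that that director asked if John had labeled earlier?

In B, the wh-phrase is extracted from inside a wh-island (introduced by "if"), which blocks movement.
In A, the extraction path crosses only that-complement boundaries, which are transparent.
So A is grammatical.

A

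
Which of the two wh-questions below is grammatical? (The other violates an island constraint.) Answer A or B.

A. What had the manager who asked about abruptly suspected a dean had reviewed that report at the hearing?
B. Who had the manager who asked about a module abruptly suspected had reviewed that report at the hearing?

In A, the wh-phrase is extracted from inside a complex-NP island (relative clause) (introduced by "who"), which blocks movement.
In B, the extraction path crosses only that-complement boundaries, which are transparent.
So B is grammatical.

B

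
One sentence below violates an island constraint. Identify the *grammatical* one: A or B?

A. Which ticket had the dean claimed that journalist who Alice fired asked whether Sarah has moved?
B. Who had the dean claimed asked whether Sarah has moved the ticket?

B

In A, the wh-phrase is extracted from inside a wh-island (introduced by "whether"), which blocks movement.
In B, the extraction path crosses only that-complement boundaries, which are transparent.
So B is grammatical.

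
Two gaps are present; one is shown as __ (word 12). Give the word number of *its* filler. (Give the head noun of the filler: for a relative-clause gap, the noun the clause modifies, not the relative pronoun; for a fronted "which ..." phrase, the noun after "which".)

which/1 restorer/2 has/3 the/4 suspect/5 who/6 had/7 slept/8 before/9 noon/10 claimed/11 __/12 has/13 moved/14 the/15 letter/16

The marked gap is the subject of "moved".
Its filler is the fronted wh-phrase "which restorer", at word 2.
(The other dependency links word 5 to a gap after word 6.)

2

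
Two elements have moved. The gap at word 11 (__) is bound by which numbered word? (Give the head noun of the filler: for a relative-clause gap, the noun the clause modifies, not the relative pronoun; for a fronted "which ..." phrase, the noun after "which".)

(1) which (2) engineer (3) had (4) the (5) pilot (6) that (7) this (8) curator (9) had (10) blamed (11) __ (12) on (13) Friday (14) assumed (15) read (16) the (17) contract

5

The marked gap is inside the relative clause, the direct object of "blamed".
Its filler is the head noun "pilot" (via "that"), at word 5.
(The other dependency links word 2 to a gap after word 14.)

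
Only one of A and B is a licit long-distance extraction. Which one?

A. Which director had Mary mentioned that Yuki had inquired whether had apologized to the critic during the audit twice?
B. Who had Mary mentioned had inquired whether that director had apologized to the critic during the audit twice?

In A, the wh-phrase is extracted from inside a wh-island (introduced by "whether"), which blocks movement.
In B, the extraction path crosses only that-complement boundaries, which are transparent.
So B is grammatical.

B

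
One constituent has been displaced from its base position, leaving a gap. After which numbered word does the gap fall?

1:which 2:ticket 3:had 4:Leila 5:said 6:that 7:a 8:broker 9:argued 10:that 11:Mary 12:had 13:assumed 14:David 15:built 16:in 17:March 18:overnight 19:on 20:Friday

15

The displaced element is "which ticket" (word 2).
It is linked across 3 clause boundaries (that → that → Ø).
It functions as the direct object of "built", so the gap sits immediately after word 15 ("built").
Base order: Leila had said that a broker argued that Mary had assumed David built which ticket in March overnight on Friday.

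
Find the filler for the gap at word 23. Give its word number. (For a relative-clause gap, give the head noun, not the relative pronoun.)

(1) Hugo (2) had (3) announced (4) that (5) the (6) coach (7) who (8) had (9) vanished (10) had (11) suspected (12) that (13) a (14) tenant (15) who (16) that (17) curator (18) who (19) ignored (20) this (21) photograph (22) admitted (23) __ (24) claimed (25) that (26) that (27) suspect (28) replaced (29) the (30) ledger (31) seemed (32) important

14

The gap at 23 is the subject of "claimed", inside a relative clause.
The relative pronoun is "who" (word 15); it is bound by the head noun immediately before it.
Its filler is the head noun "tenant", at word 14.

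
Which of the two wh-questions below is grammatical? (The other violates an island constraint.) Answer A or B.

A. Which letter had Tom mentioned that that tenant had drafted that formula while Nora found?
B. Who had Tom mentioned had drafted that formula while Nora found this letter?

B

In A, the wh-phrase is extracted from inside an adjunct island (introduced by "while"), which blocks movement.
In B, the extraction path crosses only that-complement boundaries, which are transparent.
So B is grammatical.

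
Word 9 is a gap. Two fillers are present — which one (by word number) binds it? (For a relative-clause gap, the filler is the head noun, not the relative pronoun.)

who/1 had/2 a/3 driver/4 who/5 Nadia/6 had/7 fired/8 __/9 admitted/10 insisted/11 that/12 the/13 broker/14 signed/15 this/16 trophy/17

4

The marked gap is inside the relative clause, the direct object of "fired".
Its filler is the head noun "driver" (via "who"), at word 4.
(The other dependency links word 1 to a gap after word 10.)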